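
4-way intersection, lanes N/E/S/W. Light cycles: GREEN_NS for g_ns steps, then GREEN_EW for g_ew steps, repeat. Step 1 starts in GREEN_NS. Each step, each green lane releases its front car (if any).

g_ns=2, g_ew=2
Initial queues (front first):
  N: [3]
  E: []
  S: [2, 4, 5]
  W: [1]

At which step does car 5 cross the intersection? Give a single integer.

Step 1 [NS]: N:car3-GO,E:wait,S:car2-GO,W:wait | queues: N=0 E=0 S=2 W=1
Step 2 [NS]: N:empty,E:wait,S:car4-GO,W:wait | queues: N=0 E=0 S=1 W=1
Step 3 [EW]: N:wait,E:empty,S:wait,W:car1-GO | queues: N=0 E=0 S=1 W=0
Step 4 [EW]: N:wait,E:empty,S:wait,W:empty | queues: N=0 E=0 S=1 W=0
Step 5 [NS]: N:empty,E:wait,S:car5-GO,W:wait | queues: N=0 E=0 S=0 W=0
Car 5 crosses at step 5

5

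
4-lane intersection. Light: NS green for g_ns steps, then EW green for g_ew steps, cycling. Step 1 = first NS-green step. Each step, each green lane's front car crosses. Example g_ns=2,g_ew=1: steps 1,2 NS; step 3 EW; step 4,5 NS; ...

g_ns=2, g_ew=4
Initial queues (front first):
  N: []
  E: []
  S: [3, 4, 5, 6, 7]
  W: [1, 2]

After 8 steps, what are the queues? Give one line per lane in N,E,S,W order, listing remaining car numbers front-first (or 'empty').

Step 1 [NS]: N:empty,E:wait,S:car3-GO,W:wait | queues: N=0 E=0 S=4 W=2
Step 2 [NS]: N:empty,E:wait,S:car4-GO,W:wait | queues: N=0 E=0 S=3 W=2
Step 3 [EW]: N:wait,E:empty,S:wait,W:car1-GO | queues: N=0 E=0 S=3 W=1
Step 4 [EW]: N:wait,E:empty,S:wait,W:car2-GO | queues: N=0 E=0 S=3 W=0
Step 5 [EW]: N:wait,E:empty,S:wait,W:empty | queues: N=0 E=0 S=3 W=0
Step 6 [EW]: N:wait,E:empty,S:wait,W:empty | queues: N=0 E=0 S=3 W=0
Step 7 [NS]: N:empty,E:wait,S:car5-GO,W:wait | queues: N=0 E=0 S=2 W=0
Step 8 [NS]: N:empty,E:wait,S:car6-GO,W:wait | queues: N=0 E=0 S=1 W=0

N: empty
E: empty
S: 7
W: empty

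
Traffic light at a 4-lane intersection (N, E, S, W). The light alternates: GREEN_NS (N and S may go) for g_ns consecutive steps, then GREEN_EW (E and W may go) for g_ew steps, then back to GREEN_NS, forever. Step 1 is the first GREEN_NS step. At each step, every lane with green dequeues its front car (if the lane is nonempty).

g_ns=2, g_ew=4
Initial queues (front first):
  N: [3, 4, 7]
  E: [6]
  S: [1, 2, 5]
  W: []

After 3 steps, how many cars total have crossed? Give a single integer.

Answer: 5

Derivation:
Step 1 [NS]: N:car3-GO,E:wait,S:car1-GO,W:wait | queues: N=2 E=1 S=2 W=0
Step 2 [NS]: N:car4-GO,E:wait,S:car2-GO,W:wait | queues: N=1 E=1 S=1 W=0
Step 3 [EW]: N:wait,E:car6-GO,S:wait,W:empty | queues: N=1 E=0 S=1 W=0
Cars crossed by step 3: 5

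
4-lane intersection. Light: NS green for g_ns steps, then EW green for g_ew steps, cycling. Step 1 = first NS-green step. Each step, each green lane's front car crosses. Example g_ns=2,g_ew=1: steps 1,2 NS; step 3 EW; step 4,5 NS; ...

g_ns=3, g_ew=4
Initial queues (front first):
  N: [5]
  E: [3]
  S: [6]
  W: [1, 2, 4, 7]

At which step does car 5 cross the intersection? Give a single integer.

Step 1 [NS]: N:car5-GO,E:wait,S:car6-GO,W:wait | queues: N=0 E=1 S=0 W=4
Step 2 [NS]: N:empty,E:wait,S:empty,W:wait | queues: N=0 E=1 S=0 W=4
Step 3 [NS]: N:empty,E:wait,S:empty,W:wait | queues: N=0 E=1 S=0 W=4
Step 4 [EW]: N:wait,E:car3-GO,S:wait,W:car1-GO | queues: N=0 E=0 S=0 W=3
Step 5 [EW]: N:wait,E:empty,S:wait,W:car2-GO | queues: N=0 E=0 S=0 W=2
Step 6 [EW]: N:wait,E:empty,S:wait,W:car4-GO | queues: N=0 E=0 S=0 W=1
Step 7 [EW]: N:wait,E:empty,S:wait,W:car7-GO | queues: N=0 E=0 S=0 W=0
Car 5 crosses at step 1

1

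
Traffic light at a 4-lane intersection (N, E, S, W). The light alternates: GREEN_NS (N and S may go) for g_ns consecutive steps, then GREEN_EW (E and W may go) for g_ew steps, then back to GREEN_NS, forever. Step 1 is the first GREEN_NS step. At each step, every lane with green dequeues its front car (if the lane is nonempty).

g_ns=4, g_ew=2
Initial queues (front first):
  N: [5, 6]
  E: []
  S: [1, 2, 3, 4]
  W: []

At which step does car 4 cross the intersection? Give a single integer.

Step 1 [NS]: N:car5-GO,E:wait,S:car1-GO,W:wait | queues: N=1 E=0 S=3 W=0
Step 2 [NS]: N:car6-GO,E:wait,S:car2-GO,W:wait | queues: N=0 E=0 S=2 W=0
Step 3 [NS]: N:empty,E:wait,S:car3-GO,W:wait | queues: N=0 E=0 S=1 W=0
Step 4 [NS]: N:empty,E:wait,S:car4-GO,W:wait | queues: N=0 E=0 S=0 W=0
Car 4 crosses at step 4

4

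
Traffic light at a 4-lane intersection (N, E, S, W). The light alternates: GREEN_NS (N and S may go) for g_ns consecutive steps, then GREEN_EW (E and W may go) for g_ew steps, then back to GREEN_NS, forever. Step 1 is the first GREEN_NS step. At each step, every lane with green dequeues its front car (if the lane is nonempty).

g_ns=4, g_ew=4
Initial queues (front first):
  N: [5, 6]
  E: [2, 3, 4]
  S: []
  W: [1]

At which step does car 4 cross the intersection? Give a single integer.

Step 1 [NS]: N:car5-GO,E:wait,S:empty,W:wait | queues: N=1 E=3 S=0 W=1
Step 2 [NS]: N:car6-GO,E:wait,S:empty,W:wait | queues: N=0 E=3 S=0 W=1
Step 3 [NS]: N:empty,E:wait,S:empty,W:wait | queues: N=0 E=3 S=0 W=1
Step 4 [NS]: N:empty,E:wait,S:empty,W:wait | queues: N=0 E=3 S=0 W=1
Step 5 [EW]: N:wait,E:car2-GO,S:wait,W:car1-GO | queues: N=0 E=2 S=0 W=0
Step 6 [EW]: N:wait,E:car3-GO,S:wait,W:empty | queues: N=0 E=1 S=0 W=0
Step 7 [EW]: N:wait,E:car4-GO,S:wait,W:empty | queues: N=0 E=0 S=0 W=0
Car 4 crosses at step 7

7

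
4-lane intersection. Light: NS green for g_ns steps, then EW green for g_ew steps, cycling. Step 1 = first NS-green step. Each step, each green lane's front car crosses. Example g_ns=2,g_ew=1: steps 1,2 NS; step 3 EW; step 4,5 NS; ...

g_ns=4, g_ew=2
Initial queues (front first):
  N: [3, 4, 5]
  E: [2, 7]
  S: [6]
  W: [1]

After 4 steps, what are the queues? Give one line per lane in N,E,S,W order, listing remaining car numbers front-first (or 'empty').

Step 1 [NS]: N:car3-GO,E:wait,S:car6-GO,W:wait | queues: N=2 E=2 S=0 W=1
Step 2 [NS]: N:car4-GO,E:wait,S:empty,W:wait | queues: N=1 E=2 S=0 W=1
Step 3 [NS]: N:car5-GO,E:wait,S:empty,W:wait | queues: N=0 E=2 S=0 W=1
Step 4 [NS]: N:empty,E:wait,S:empty,W:wait | queues: N=0 E=2 S=0 W=1

N: empty
E: 2 7
S: empty
W: 1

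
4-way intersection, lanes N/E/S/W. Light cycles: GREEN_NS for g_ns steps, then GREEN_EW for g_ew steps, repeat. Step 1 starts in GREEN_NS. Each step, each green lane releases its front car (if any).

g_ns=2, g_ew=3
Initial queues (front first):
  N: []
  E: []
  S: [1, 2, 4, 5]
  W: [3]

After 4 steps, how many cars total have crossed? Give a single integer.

Step 1 [NS]: N:empty,E:wait,S:car1-GO,W:wait | queues: N=0 E=0 S=3 W=1
Step 2 [NS]: N:empty,E:wait,S:car2-GO,W:wait | queues: N=0 E=0 S=2 W=1
Step 3 [EW]: N:wait,E:empty,S:wait,W:car3-GO | queues: N=0 E=0 S=2 W=0
Step 4 [EW]: N:wait,E:empty,S:wait,W:empty | queues: N=0 E=0 S=2 W=0
Cars crossed by step 4: 3

Answer: 3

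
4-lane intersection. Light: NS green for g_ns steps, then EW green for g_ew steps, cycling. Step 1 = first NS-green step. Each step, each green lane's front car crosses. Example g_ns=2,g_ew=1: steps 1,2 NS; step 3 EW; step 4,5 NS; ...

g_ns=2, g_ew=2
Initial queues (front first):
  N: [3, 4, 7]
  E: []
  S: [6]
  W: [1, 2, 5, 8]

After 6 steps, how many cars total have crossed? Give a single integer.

Answer: 6

Derivation:
Step 1 [NS]: N:car3-GO,E:wait,S:car6-GO,W:wait | queues: N=2 E=0 S=0 W=4
Step 2 [NS]: N:car4-GO,E:wait,S:empty,W:wait | queues: N=1 E=0 S=0 W=4
Step 3 [EW]: N:wait,E:empty,S:wait,W:car1-GO | queues: N=1 E=0 S=0 W=3
Step 4 [EW]: N:wait,E:empty,S:wait,W:car2-GO | queues: N=1 E=0 S=0 W=2
Step 5 [NS]: N:car7-GO,E:wait,S:empty,W:wait | queues: N=0 E=0 S=0 W=2
Step 6 [NS]: N:empty,E:wait,S:empty,W:wait | queues: N=0 E=0 S=0 W=2
Cars crossed by step 6: 6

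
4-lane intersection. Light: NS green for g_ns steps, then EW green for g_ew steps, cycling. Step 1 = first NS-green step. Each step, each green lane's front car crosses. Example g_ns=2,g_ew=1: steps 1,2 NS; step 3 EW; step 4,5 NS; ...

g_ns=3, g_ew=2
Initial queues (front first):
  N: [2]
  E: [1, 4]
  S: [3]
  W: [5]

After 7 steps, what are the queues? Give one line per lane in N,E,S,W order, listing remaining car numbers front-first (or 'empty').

Step 1 [NS]: N:car2-GO,E:wait,S:car3-GO,W:wait | queues: N=0 E=2 S=0 W=1
Step 2 [NS]: N:empty,E:wait,S:empty,W:wait | queues: N=0 E=2 S=0 W=1
Step 3 [NS]: N:empty,E:wait,S:empty,W:wait | queues: N=0 E=2 S=0 W=1
Step 4 [EW]: N:wait,E:car1-GO,S:wait,W:car5-GO | queues: N=0 E=1 S=0 W=0
Step 5 [EW]: N:wait,E:car4-GO,S:wait,W:empty | queues: N=0 E=0 S=0 W=0

N: empty
E: empty
S: empty
W: empty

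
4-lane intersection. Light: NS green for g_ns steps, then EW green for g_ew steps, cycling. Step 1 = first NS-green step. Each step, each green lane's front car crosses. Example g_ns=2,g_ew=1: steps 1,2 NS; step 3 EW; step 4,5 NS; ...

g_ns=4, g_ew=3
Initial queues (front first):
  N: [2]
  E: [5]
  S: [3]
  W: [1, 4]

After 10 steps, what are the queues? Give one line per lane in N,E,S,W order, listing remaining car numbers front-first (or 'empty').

Step 1 [NS]: N:car2-GO,E:wait,S:car3-GO,W:wait | queues: N=0 E=1 S=0 W=2
Step 2 [NS]: N:empty,E:wait,S:empty,W:wait | queues: N=0 E=1 S=0 W=2
Step 3 [NS]: N:empty,E:wait,S:empty,W:wait | queues: N=0 E=1 S=0 W=2
Step 4 [NS]: N:empty,E:wait,S:empty,W:wait | queues: N=0 E=1 S=0 W=2
Step 5 [EW]: N:wait,E:car5-GO,S:wait,W:car1-GO | queues: N=0 E=0 S=0 W=1
Step 6 [EW]: N:wait,E:empty,S:wait,W:car4-GO | queues: N=0 E=0 S=0 W=0

N: empty
E: empty
S: empty
W: empty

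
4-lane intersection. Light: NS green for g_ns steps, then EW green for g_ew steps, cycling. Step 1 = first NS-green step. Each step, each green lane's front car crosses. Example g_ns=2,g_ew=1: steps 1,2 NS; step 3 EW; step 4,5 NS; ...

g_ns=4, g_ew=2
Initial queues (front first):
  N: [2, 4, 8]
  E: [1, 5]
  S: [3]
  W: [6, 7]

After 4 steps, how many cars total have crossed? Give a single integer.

Step 1 [NS]: N:car2-GO,E:wait,S:car3-GO,W:wait | queues: N=2 E=2 S=0 W=2
Step 2 [NS]: N:car4-GO,E:wait,S:empty,W:wait | queues: N=1 E=2 S=0 W=2
Step 3 [NS]: N:car8-GO,E:wait,S:empty,W:wait | queues: N=0 E=2 S=0 W=2
Step 4 [NS]: N:empty,E:wait,S:empty,W:wait | queues: N=0 E=2 S=0 W=2
Cars crossed by step 4: 4

Answer: 4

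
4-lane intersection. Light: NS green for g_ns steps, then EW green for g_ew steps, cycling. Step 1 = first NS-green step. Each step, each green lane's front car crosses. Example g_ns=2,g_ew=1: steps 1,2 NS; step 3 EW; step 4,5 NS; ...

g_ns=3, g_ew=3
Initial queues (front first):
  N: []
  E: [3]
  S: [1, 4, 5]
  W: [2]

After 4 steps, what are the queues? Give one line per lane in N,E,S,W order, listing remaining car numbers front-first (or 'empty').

Step 1 [NS]: N:empty,E:wait,S:car1-GO,W:wait | queues: N=0 E=1 S=2 W=1
Step 2 [NS]: N:empty,E:wait,S:car4-GO,W:wait | queues: N=0 E=1 S=1 W=1
Step 3 [NS]: N:empty,E:wait,S:car5-GO,W:wait | queues: N=0 E=1 S=0 W=1
Step 4 [EW]: N:wait,E:car3-GO,S:wait,W:car2-GO | queues: N=0 E=0 S=0 W=0

N: empty
E: empty
S: empty
W: empty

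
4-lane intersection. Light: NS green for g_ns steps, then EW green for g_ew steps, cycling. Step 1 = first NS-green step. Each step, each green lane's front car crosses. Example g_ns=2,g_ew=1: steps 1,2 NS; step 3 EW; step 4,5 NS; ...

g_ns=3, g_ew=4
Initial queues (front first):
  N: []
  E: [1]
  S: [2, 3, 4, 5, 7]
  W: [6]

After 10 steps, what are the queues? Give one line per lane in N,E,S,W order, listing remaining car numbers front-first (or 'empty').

Step 1 [NS]: N:empty,E:wait,S:car2-GO,W:wait | queues: N=0 E=1 S=4 W=1
Step 2 [NS]: N:empty,E:wait,S:car3-GO,W:wait | queues: N=0 E=1 S=3 W=1
Step 3 [NS]: N:empty,E:wait,S:car4-GO,W:wait | queues: N=0 E=1 S=2 W=1
Step 4 [EW]: N:wait,E:car1-GO,S:wait,W:car6-GO | queues: N=0 E=0 S=2 W=0
Step 5 [EW]: N:wait,E:empty,S:wait,W:empty | queues: N=0 E=0 S=2 W=0
Step 6 [EW]: N:wait,E:empty,S:wait,W:empty | queues: N=0 E=0 S=2 W=0
Step 7 [EW]: N:wait,E:empty,S:wait,W:empty | queues: N=0 E=0 S=2 W=0
Step 8 [NS]: N:empty,E:wait,S:car5-GO,W:wait | queues: N=0 E=0 S=1 W=0
Step 9 [NS]: N:empty,E:wait,S:car7-GO,W:wait | queues: N=0 E=0 S=0 W=0

N: empty
E: empty
S: empty
W: empty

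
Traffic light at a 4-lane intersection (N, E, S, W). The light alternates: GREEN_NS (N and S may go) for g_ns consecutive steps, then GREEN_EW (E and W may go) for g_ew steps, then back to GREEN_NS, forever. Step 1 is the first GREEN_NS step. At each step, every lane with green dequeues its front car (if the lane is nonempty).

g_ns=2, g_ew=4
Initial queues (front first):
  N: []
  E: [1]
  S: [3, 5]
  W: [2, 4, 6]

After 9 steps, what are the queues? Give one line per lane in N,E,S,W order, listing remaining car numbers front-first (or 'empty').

Step 1 [NS]: N:empty,E:wait,S:car3-GO,W:wait | queues: N=0 E=1 S=1 W=3
Step 2 [NS]: N:empty,E:wait,S:car5-GO,W:wait | queues: N=0 E=1 S=0 W=3
Step 3 [EW]: N:wait,E:car1-GO,S:wait,W:car2-GO | queues: N=0 E=0 S=0 W=2
Step 4 [EW]: N:wait,E:empty,S:wait,W:car4-GO | queues: N=0 E=0 S=0 W=1
Step 5 [EW]: N:wait,E:empty,S:wait,W:car6-GO | queues: N=0 E=0 S=0 W=0

N: empty
E: empty
S: empty
W: empty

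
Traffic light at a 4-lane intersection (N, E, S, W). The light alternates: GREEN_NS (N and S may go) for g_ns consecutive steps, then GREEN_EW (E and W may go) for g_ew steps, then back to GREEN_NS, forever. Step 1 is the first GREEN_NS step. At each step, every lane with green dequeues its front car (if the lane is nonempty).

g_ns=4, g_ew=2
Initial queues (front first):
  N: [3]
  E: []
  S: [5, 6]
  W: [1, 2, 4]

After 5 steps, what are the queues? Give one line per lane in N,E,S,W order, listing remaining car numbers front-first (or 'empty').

Step 1 [NS]: N:car3-GO,E:wait,S:car5-GO,W:wait | queues: N=0 E=0 S=1 W=3
Step 2 [NS]: N:empty,E:wait,S:car6-GO,W:wait | queues: N=0 E=0 S=0 W=3
Step 3 [NS]: N:empty,E:wait,S:empty,W:wait | queues: N=0 E=0 S=0 W=3
Step 4 [NS]: N:empty,E:wait,S:empty,W:wait | queues: N=0 E=0 S=0 W=3
Step 5 [EW]: N:wait,E:empty,S:wait,W:car1-GO | queues: N=0 E=0 S=0 W=2

N: empty
E: empty
S: empty
W: 2 4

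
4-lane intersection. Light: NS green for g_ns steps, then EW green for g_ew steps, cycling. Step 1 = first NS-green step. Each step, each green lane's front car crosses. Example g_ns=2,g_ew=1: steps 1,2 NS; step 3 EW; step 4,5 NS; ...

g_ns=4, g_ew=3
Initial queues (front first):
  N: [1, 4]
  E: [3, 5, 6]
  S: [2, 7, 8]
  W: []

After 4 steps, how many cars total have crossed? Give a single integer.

Step 1 [NS]: N:car1-GO,E:wait,S:car2-GO,W:wait | queues: N=1 E=3 S=2 W=0
Step 2 [NS]: N:car4-GO,E:wait,S:car7-GO,W:wait | queues: N=0 E=3 S=1 W=0
Step 3 [NS]: N:empty,E:wait,S:car8-GO,W:wait | queues: N=0 E=3 S=0 W=0
Step 4 [NS]: N:empty,E:wait,S:empty,W:wait | queues: N=0 E=3 S=0 W=0
Cars crossed by step 4: 5

Answer: 5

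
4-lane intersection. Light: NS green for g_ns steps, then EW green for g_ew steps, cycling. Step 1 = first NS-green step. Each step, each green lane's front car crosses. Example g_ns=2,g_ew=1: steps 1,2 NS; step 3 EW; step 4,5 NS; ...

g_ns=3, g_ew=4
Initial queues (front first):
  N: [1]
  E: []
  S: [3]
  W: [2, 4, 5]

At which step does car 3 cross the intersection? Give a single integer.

Step 1 [NS]: N:car1-GO,E:wait,S:car3-GO,W:wait | queues: N=0 E=0 S=0 W=3
Step 2 [NS]: N:empty,E:wait,S:empty,W:wait | queues: N=0 E=0 S=0 W=3
Step 3 [NS]: N:empty,E:wait,S:empty,W:wait | queues: N=0 E=0 S=0 W=3
Step 4 [EW]: N:wait,E:empty,S:wait,W:car2-GO | queues: N=0 E=0 S=0 W=2
Step 5 [EW]: N:wait,E:empty,S:wait,W:car4-GO | queues: N=0 E=0 S=0 W=1
Step 6 [EW]: N:wait,E:empty,S:wait,W:car5-GO | queues: N=0 E=0 S=0 W=0
Car 3 crosses at step 1

1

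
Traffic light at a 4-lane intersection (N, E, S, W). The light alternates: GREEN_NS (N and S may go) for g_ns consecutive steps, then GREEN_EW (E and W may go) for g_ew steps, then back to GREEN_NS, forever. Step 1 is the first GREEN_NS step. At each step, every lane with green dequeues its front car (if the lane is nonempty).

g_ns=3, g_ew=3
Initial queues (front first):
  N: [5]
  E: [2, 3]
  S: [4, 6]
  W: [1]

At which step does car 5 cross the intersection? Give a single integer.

Step 1 [NS]: N:car5-GO,E:wait,S:car4-GO,W:wait | queues: N=0 E=2 S=1 W=1
Step 2 [NS]: N:empty,E:wait,S:car6-GO,W:wait | queues: N=0 E=2 S=0 W=1
Step 3 [NS]: N:empty,E:wait,S:empty,W:wait | queues: N=0 E=2 S=0 W=1
Step 4 [EW]: N:wait,E:car2-GO,S:wait,W:car1-GO | queues: N=0 E=1 S=0 W=0
Step 5 [EW]: N:wait,E:car3-GO,S:wait,W:empty | queues: N=0 E=0 S=0 W=0
Car 5 crosses at step 1

1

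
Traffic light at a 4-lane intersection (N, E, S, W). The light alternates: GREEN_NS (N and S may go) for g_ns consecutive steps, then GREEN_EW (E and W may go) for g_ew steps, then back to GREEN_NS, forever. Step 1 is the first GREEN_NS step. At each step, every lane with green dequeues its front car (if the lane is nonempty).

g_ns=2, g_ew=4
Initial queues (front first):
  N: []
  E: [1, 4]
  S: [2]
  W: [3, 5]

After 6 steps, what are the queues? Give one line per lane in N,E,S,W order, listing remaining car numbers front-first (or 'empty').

Step 1 [NS]: N:empty,E:wait,S:car2-GO,W:wait | queues: N=0 E=2 S=0 W=2
Step 2 [NS]: N:empty,E:wait,S:empty,W:wait | queues: N=0 E=2 S=0 W=2
Step 3 [EW]: N:wait,E:car1-GO,S:wait,W:car3-GO | queues: N=0 E=1 S=0 W=1
Step 4 [EW]: N:wait,E:car4-GO,S:wait,W:car5-GO | queues: N=0 E=0 S=0 W=0

N: empty
E: empty
S: empty
W: empty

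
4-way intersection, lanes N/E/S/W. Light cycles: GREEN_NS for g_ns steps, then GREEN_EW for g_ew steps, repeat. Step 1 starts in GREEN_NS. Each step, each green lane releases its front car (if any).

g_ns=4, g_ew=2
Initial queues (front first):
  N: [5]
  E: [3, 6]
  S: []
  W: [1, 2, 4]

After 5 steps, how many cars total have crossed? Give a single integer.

Answer: 3

Derivation:
Step 1 [NS]: N:car5-GO,E:wait,S:empty,W:wait | queues: N=0 E=2 S=0 W=3
Step 2 [NS]: N:empty,E:wait,S:empty,W:wait | queues: N=0 E=2 S=0 W=3
Step 3 [NS]: N:empty,E:wait,S:empty,W:wait | queues: N=0 E=2 S=0 W=3
Step 4 [NS]: N:empty,E:wait,S:empty,W:wait | queues: N=0 E=2 S=0 W=3
Step 5 [EW]: N:wait,E:car3-GO,S:wait,W:car1-GO | queues: N=0 E=1 S=0 W=2
Cars crossed by step 5: 3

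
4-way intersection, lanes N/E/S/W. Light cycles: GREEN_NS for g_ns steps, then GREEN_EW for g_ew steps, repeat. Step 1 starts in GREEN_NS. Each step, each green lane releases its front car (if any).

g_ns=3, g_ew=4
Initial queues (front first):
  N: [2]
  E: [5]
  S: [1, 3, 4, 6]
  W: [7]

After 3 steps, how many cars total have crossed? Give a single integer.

Step 1 [NS]: N:car2-GO,E:wait,S:car1-GO,W:wait | queues: N=0 E=1 S=3 W=1
Step 2 [NS]: N:empty,E:wait,S:car3-GO,W:wait | queues: N=0 E=1 S=2 W=1
Step 3 [NS]: N:empty,E:wait,S:car4-GO,W:wait | queues: N=0 E=1 S=1 W=1
Cars crossed by step 3: 4

Answer: 4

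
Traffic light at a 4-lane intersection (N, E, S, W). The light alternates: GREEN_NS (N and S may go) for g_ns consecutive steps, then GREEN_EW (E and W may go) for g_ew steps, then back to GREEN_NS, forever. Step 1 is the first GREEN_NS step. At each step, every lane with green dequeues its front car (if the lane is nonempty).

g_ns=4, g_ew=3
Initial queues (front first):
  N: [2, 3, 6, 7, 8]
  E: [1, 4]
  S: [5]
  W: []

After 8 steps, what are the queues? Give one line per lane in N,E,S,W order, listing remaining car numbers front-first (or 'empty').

Step 1 [NS]: N:car2-GO,E:wait,S:car5-GO,W:wait | queues: N=4 E=2 S=0 W=0
Step 2 [NS]: N:car3-GO,E:wait,S:empty,W:wait | queues: N=3 E=2 S=0 W=0
Step 3 [NS]: N:car6-GO,E:wait,S:empty,W:wait | queues: N=2 E=2 S=0 W=0
Step 4 [NS]: N:car7-GO,E:wait,S:empty,W:wait | queues: N=1 E=2 S=0 W=0
Step 5 [EW]: N:wait,E:car1-GO,S:wait,W:empty | queues: N=1 E=1 S=0 W=0
Step 6 [EW]: N:wait,E:car4-GO,S:wait,W:empty | queues: N=1 E=0 S=0 W=0
Step 7 [EW]: N:wait,E:empty,S:wait,W:empty | queues: N=1 E=0 S=0 W=0
Step 8 [NS]: N:car8-GO,E:wait,S:empty,W:wait | queues: N=0 E=0 S=0 W=0

N: empty
E: empty
S: empty
W: empty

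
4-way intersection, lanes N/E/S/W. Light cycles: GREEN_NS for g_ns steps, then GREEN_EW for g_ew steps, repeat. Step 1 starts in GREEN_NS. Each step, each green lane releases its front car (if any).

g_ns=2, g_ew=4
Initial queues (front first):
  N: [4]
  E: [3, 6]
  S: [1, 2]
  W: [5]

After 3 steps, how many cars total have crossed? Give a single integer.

Answer: 5

Derivation:
Step 1 [NS]: N:car4-GO,E:wait,S:car1-GO,W:wait | queues: N=0 E=2 S=1 W=1
Step 2 [NS]: N:empty,E:wait,S:car2-GO,W:wait | queues: N=0 E=2 S=0 W=1
Step 3 [EW]: N:wait,E:car3-GO,S:wait,W:car5-GO | queues: N=0 E=1 S=0 W=0
Cars crossed by step 3: 5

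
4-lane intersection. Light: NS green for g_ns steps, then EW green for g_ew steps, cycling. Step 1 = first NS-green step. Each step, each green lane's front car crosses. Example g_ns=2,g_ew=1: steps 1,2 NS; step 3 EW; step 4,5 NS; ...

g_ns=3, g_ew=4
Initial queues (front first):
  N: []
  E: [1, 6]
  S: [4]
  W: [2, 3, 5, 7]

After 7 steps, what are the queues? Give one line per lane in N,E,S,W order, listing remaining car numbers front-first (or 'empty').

Step 1 [NS]: N:empty,E:wait,S:car4-GO,W:wait | queues: N=0 E=2 S=0 W=4
Step 2 [NS]: N:empty,E:wait,S:empty,W:wait | queues: N=0 E=2 S=0 W=4
Step 3 [NS]: N:empty,E:wait,S:empty,W:wait | queues: N=0 E=2 S=0 W=4
Step 4 [EW]: N:wait,E:car1-GO,S:wait,W:car2-GO | queues: N=0 E=1 S=0 W=3
Step 5 [EW]: N:wait,E:car6-GO,S:wait,W:car3-GO | queues: N=0 E=0 S=0 W=2
Step 6 [EW]: N:wait,E:empty,S:wait,W:car5-GO | queues: N=0 E=0 S=0 W=1
Step 7 [EW]: N:wait,E:empty,S:wait,W:car7-GO | queues: N=0 E=0 S=0 W=0

N: empty
E: empty
S: empty
W: empty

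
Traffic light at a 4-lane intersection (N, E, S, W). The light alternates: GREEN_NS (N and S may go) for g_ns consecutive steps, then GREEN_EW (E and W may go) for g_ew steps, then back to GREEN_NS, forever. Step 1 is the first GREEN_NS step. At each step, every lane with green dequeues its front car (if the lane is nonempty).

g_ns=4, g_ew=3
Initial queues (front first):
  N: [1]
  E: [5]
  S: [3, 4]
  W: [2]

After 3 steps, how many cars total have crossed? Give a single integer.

Step 1 [NS]: N:car1-GO,E:wait,S:car3-GO,W:wait | queues: N=0 E=1 S=1 W=1
Step 2 [NS]: N:empty,E:wait,S:car4-GO,W:wait | queues: N=0 E=1 S=0 W=1
Step 3 [NS]: N:empty,E:wait,S:empty,W:wait | queues: N=0 E=1 S=0 W=1
Cars crossed by step 3: 3

Answer: 3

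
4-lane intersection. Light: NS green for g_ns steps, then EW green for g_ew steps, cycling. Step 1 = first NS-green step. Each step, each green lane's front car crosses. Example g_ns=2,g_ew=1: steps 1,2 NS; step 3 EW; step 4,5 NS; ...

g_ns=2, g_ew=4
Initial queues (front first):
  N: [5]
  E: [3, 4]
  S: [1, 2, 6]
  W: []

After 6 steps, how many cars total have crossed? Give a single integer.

Step 1 [NS]: N:car5-GO,E:wait,S:car1-GO,W:wait | queues: N=0 E=2 S=2 W=0
Step 2 [NS]: N:empty,E:wait,S:car2-GO,W:wait | queues: N=0 E=2 S=1 W=0
Step 3 [EW]: N:wait,E:car3-GO,S:wait,W:empty | queues: N=0 E=1 S=1 W=0
Step 4 [EW]: N:wait,E:car4-GO,S:wait,W:empty | queues: N=0 E=0 S=1 W=0
Step 5 [EW]: N:wait,E:empty,S:wait,W:empty | queues: N=0 E=0 S=1 W=0
Step 6 [EW]: N:wait,E:empty,S:wait,W:empty | queues: N=0 E=0 S=1 W=0
Cars crossed by step 6: 5

Answer: 5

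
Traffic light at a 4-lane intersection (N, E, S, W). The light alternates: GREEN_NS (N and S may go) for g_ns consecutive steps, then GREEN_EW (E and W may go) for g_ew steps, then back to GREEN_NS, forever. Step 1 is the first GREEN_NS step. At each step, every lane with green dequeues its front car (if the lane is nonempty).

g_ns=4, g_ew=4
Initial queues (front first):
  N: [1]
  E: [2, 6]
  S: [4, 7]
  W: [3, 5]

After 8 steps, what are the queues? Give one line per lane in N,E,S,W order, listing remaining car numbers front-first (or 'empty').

Step 1 [NS]: N:car1-GO,E:wait,S:car4-GO,W:wait | queues: N=0 E=2 S=1 W=2
Step 2 [NS]: N:empty,E:wait,S:car7-GO,W:wait | queues: N=0 E=2 S=0 W=2
Step 3 [NS]: N:empty,E:wait,S:empty,W:wait | queues: N=0 E=2 S=0 W=2
Step 4 [NS]: N:empty,E:wait,S:empty,W:wait | queues: N=0 E=2 S=0 W=2
Step 5 [EW]: N:wait,E:car2-GO,S:wait,W:car3-GO | queues: N=0 E=1 S=0 W=1
Step 6 [EW]: N:wait,E:car6-GO,S:wait,W:car5-GO | queues: N=0 E=0 S=0 W=0

N: empty
E: empty
S: empty
W: empty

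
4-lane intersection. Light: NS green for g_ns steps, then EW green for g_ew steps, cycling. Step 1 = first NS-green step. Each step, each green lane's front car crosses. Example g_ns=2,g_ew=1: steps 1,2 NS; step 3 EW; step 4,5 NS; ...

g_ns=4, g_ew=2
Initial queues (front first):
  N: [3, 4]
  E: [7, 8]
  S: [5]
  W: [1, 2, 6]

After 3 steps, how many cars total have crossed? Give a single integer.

Step 1 [NS]: N:car3-GO,E:wait,S:car5-GO,W:wait | queues: N=1 E=2 S=0 W=3
Step 2 [NS]: N:car4-GO,E:wait,S:empty,W:wait | queues: N=0 E=2 S=0 W=3
Step 3 [NS]: N:empty,E:wait,S:empty,W:wait | queues: N=0 E=2 S=0 W=3
Cars crossed by step 3: 3

Answer: 3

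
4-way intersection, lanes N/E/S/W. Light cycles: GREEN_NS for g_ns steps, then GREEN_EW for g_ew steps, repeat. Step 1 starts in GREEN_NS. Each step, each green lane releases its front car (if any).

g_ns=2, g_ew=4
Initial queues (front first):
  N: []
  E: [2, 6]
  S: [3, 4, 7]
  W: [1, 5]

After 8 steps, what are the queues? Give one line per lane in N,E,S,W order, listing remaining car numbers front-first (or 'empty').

Step 1 [NS]: N:empty,E:wait,S:car3-GO,W:wait | queues: N=0 E=2 S=2 W=2
Step 2 [NS]: N:empty,E:wait,S:car4-GO,W:wait | queues: N=0 E=2 S=1 W=2
Step 3 [EW]: N:wait,E:car2-GO,S:wait,W:car1-GO | queues: N=0 E=1 S=1 W=1
Step 4 [EW]: N:wait,E:car6-GO,S:wait,W:car5-GO | queues: N=0 E=0 S=1 W=0
Step 5 [EW]: N:wait,E:empty,S:wait,W:empty | queues: N=0 E=0 S=1 W=0
Step 6 [EW]: N:wait,E:empty,S:wait,W:empty | queues: N=0 E=0 S=1 W=0
Step 7 [NS]: N:empty,E:wait,S:car7-GO,W:wait | queues: N=0 E=0 S=0 W=0

N: empty
E: empty
S: empty
W: empty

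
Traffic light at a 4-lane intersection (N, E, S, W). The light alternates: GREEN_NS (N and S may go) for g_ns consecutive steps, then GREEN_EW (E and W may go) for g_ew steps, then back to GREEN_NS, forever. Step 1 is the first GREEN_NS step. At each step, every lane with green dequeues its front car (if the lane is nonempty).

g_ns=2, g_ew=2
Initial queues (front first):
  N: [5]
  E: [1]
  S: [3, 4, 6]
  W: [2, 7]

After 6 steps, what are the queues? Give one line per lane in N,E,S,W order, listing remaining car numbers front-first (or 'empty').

Step 1 [NS]: N:car5-GO,E:wait,S:car3-GO,W:wait | queues: N=0 E=1 S=2 W=2
Step 2 [NS]: N:empty,E:wait,S:car4-GO,W:wait | queues: N=0 E=1 S=1 W=2
Step 3 [EW]: N:wait,E:car1-GO,S:wait,W:car2-GO | queues: N=0 E=0 S=1 W=1
Step 4 [EW]: N:wait,E:empty,S:wait,W:car7-GO | queues: N=0 E=0 S=1 W=0
Step 5 [NS]: N:empty,E:wait,S:car6-GO,W:wait | queues: N=0 E=0 S=0 W=0

N: empty
E: empty
S: empty
W: empty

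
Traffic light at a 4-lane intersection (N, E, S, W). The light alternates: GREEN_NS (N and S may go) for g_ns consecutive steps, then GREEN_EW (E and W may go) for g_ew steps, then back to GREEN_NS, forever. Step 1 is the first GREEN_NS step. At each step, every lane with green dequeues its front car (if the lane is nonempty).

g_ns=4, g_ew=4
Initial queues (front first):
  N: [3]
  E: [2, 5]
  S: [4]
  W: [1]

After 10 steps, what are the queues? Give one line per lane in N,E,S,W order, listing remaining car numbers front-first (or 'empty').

Step 1 [NS]: N:car3-GO,E:wait,S:car4-GO,W:wait | queues: N=0 E=2 S=0 W=1
Step 2 [NS]: N:empty,E:wait,S:empty,W:wait | queues: N=0 E=2 S=0 W=1
Step 3 [NS]: N:empty,E:wait,S:empty,W:wait | queues: N=0 E=2 S=0 W=1
Step 4 [NS]: N:empty,E:wait,S:empty,W:wait | queues: N=0 E=2 S=0 W=1
Step 5 [EW]: N:wait,E:car2-GO,S:wait,W:car1-GO | queues: N=0 E=1 S=0 W=0
Step 6 [EW]: N:wait,E:car5-GO,S:wait,W:empty | queues: N=0 E=0 S=0 W=0

N: empty
E: empty
S: empty
W: empty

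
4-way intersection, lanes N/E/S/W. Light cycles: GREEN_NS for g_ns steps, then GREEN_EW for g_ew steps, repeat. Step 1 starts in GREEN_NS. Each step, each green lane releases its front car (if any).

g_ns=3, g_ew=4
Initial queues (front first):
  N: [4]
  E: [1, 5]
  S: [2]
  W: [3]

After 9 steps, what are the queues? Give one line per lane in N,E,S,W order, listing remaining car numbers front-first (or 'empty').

Step 1 [NS]: N:car4-GO,E:wait,S:car2-GO,W:wait | queues: N=0 E=2 S=0 W=1
Step 2 [NS]: N:empty,E:wait,S:empty,W:wait | queues: N=0 E=2 S=0 W=1
Step 3 [NS]: N:empty,E:wait,S:empty,W:wait | queues: N=0 E=2 S=0 W=1
Step 4 [EW]: N:wait,E:car1-GO,S:wait,W:car3-GO | queues: N=0 E=1 S=0 W=0
Step 5 [EW]: N:wait,E:car5-GO,S:wait,W:empty | queues: N=0 E=0 S=0 W=0

N: empty
E: empty
S: empty
W: empty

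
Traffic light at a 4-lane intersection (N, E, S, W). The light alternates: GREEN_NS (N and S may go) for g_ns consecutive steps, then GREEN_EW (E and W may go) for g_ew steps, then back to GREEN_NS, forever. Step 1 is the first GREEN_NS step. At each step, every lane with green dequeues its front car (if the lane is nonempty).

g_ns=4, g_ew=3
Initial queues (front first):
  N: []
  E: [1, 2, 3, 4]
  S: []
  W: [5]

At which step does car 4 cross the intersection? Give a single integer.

Step 1 [NS]: N:empty,E:wait,S:empty,W:wait | queues: N=0 E=4 S=0 W=1
Step 2 [NS]: N:empty,E:wait,S:empty,W:wait | queues: N=0 E=4 S=0 W=1
Step 3 [NS]: N:empty,E:wait,S:empty,W:wait | queues: N=0 E=4 S=0 W=1
Step 4 [NS]: N:empty,E:wait,S:empty,W:wait | queues: N=0 E=4 S=0 W=1
Step 5 [EW]: N:wait,E:car1-GO,S:wait,W:car5-GO | queues: N=0 E=3 S=0 W=0
Step 6 [EW]: N:wait,E:car2-GO,S:wait,W:empty | queues: N=0 E=2 S=0 W=0
Step 7 [EW]: N:wait,E:car3-GO,S:wait,W:empty | queues: N=0 E=1 S=0 W=0
Step 8 [NS]: N:empty,E:wait,S:empty,W:wait | queues: N=0 E=1 S=0 W=0
Step 9 [NS]: N:empty,E:wait,S:empty,W:wait | queues: N=0 E=1 S=0 W=0
Step 10 [NS]: N:empty,E:wait,S:empty,W:wait | queues: N=0 E=1 S=0 W=0
Step 11 [NS]: N:empty,E:wait,S:empty,W:wait | queues: N=0 E=1 S=0 W=0
Step 12 [EW]: N:wait,E:car4-GO,S:wait,W:empty | queues: N=0 E=0 S=0 W=0
Car 4 crosses at step 12

12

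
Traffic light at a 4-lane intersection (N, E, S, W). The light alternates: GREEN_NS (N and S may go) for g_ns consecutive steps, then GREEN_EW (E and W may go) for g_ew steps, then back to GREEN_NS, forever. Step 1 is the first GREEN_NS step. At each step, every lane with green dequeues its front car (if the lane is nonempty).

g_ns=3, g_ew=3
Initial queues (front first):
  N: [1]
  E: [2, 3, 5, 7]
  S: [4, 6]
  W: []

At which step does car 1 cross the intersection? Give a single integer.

Step 1 [NS]: N:car1-GO,E:wait,S:car4-GO,W:wait | queues: N=0 E=4 S=1 W=0
Step 2 [NS]: N:empty,E:wait,S:car6-GO,W:wait | queues: N=0 E=4 S=0 W=0
Step 3 [NS]: N:empty,E:wait,S:empty,W:wait | queues: N=0 E=4 S=0 W=0
Step 4 [EW]: N:wait,E:car2-GO,S:wait,W:empty | queues: N=0 E=3 S=0 W=0
Step 5 [EW]: N:wait,E:car3-GO,S:wait,W:empty | queues: N=0 E=2 S=0 W=0
Step 6 [EW]: N:wait,E:car5-GO,S:wait,W:empty | queues: N=0 E=1 S=0 W=0
Step 7 [NS]: N:empty,E:wait,S:empty,W:wait | queues: N=0 E=1 S=0 W=0
Step 8 [NS]: N:empty,E:wait,S:empty,W:wait | queues: N=0 E=1 S=0 W=0
Step 9 [NS]: N:empty,E:wait,S:empty,W:wait | queues: N=0 E=1 S=0 W=0
Step 10 [EW]: N:wait,E:car7-GO,S:wait,W:empty | queues: N=0 E=0 S=0 W=0
Car 1 crosses at step 1

1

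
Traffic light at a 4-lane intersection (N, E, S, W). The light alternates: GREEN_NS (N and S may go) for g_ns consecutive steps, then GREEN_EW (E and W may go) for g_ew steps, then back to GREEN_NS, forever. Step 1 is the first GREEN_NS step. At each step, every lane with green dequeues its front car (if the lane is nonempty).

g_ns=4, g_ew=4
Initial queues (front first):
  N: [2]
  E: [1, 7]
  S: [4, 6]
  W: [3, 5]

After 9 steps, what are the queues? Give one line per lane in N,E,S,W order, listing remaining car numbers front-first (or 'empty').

Step 1 [NS]: N:car2-GO,E:wait,S:car4-GO,W:wait | queues: N=0 E=2 S=1 W=2
Step 2 [NS]: N:empty,E:wait,S:car6-GO,W:wait | queues: N=0 E=2 S=0 W=2
Step 3 [NS]: N:empty,E:wait,S:empty,W:wait | queues: N=0 E=2 S=0 W=2
Step 4 [NS]: N:empty,E:wait,S:empty,W:wait | queues: N=0 E=2 S=0 W=2
Step 5 [EW]: N:wait,E:car1-GO,S:wait,W:car3-GO | queues: N=0 E=1 S=0 W=1
Step 6 [EW]: N:wait,E:car7-GO,S:wait,W:car5-GO | queues: N=0 E=0 S=0 W=0

N: empty
E: empty
S: empty
W: empty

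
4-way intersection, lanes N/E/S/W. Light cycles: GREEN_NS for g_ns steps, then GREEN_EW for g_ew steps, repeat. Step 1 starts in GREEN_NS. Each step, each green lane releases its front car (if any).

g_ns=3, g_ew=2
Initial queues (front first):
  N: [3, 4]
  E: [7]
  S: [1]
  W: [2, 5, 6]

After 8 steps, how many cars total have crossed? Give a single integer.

Answer: 6

Derivation:
Step 1 [NS]: N:car3-GO,E:wait,S:car1-GO,W:wait | queues: N=1 E=1 S=0 W=3
Step 2 [NS]: N:car4-GO,E:wait,S:empty,W:wait | queues: N=0 E=1 S=0 W=3
Step 3 [NS]: N:empty,E:wait,S:empty,W:wait | queues: N=0 E=1 S=0 W=3
Step 4 [EW]: N:wait,E:car7-GO,S:wait,W:car2-GO | queues: N=0 E=0 S=0 W=2
Step 5 [EW]: N:wait,E:empty,S:wait,W:car5-GO | queues: N=0 E=0 S=0 W=1
Step 6 [NS]: N:empty,E:wait,S:empty,W:wait | queues: N=0 E=0 S=0 W=1
Step 7 [NS]: N:empty,E:wait,S:empty,W:wait | queues: N=0 E=0 S=0 W=1
Step 8 [NS]: N:empty,E:wait,S:empty,W:wait | queues: N=0 E=0 S=0 W=1
Cars crossed by step 8: 6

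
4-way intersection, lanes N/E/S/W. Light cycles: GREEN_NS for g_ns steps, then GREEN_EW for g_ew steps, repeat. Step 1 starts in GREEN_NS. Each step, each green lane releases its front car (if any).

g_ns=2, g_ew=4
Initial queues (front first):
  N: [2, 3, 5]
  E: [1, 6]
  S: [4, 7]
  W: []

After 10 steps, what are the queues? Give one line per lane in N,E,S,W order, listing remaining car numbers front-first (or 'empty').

Step 1 [NS]: N:car2-GO,E:wait,S:car4-GO,W:wait | queues: N=2 E=2 S=1 W=0
Step 2 [NS]: N:car3-GO,E:wait,S:car7-GO,W:wait | queues: N=1 E=2 S=0 W=0
Step 3 [EW]: N:wait,E:car1-GO,S:wait,W:empty | queues: N=1 E=1 S=0 W=0
Step 4 [EW]: N:wait,E:car6-GO,S:wait,W:empty | queues: N=1 E=0 S=0 W=0
Step 5 [EW]: N:wait,E:empty,S:wait,W:empty | queues: N=1 E=0 S=0 W=0
Step 6 [EW]: N:wait,E:empty,S:wait,W:empty | queues: N=1 E=0 S=0 W=0
Step 7 [NS]: N:car5-GO,E:wait,S:empty,W:wait | queues: N=0 E=0 S=0 W=0

N: empty
E: empty
S: empty
W: empty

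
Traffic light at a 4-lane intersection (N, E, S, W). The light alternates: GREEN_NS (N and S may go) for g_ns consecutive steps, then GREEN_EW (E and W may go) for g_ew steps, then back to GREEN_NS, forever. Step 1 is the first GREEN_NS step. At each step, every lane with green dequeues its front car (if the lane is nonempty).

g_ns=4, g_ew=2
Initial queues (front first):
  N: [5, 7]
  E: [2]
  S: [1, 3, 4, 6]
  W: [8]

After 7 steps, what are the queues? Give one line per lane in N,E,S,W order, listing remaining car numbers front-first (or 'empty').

Step 1 [NS]: N:car5-GO,E:wait,S:car1-GO,W:wait | queues: N=1 E=1 S=3 W=1
Step 2 [NS]: N:car7-GO,E:wait,S:car3-GO,W:wait | queues: N=0 E=1 S=2 W=1
Step 3 [NS]: N:empty,E:wait,S:car4-GO,W:wait | queues: N=0 E=1 S=1 W=1
Step 4 [NS]: N:empty,E:wait,S:car6-GO,W:wait | queues: N=0 E=1 S=0 W=1
Step 5 [EW]: N:wait,E:car2-GO,S:wait,W:car8-GO | queues: N=0 E=0 S=0 W=0

N: empty
E: empty
S: empty
W: empty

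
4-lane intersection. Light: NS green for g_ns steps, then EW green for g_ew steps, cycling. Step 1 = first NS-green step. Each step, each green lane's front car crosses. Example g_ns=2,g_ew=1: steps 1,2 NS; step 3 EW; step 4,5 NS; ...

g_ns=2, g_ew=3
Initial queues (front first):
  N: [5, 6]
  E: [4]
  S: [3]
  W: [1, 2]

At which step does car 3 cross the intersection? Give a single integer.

Step 1 [NS]: N:car5-GO,E:wait,S:car3-GO,W:wait | queues: N=1 E=1 S=0 W=2
Step 2 [NS]: N:car6-GO,E:wait,S:empty,W:wait | queues: N=0 E=1 S=0 W=2
Step 3 [EW]: N:wait,E:car4-GO,S:wait,W:car1-GO | queues: N=0 E=0 S=0 W=1
Step 4 [EW]: N:wait,E:empty,S:wait,W:car2-GO | queues: N=0 E=0 S=0 W=0
Car 3 crosses at step 1

1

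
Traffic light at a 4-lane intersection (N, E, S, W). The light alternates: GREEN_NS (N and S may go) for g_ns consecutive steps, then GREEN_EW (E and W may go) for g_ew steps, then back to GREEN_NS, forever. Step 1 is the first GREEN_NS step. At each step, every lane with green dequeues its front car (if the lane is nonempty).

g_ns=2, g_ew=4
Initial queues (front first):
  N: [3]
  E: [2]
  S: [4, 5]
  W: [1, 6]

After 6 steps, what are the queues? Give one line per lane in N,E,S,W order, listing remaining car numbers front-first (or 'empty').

Step 1 [NS]: N:car3-GO,E:wait,S:car4-GO,W:wait | queues: N=0 E=1 S=1 W=2
Step 2 [NS]: N:empty,E:wait,S:car5-GO,W:wait | queues: N=0 E=1 S=0 W=2
Step 3 [EW]: N:wait,E:car2-GO,S:wait,W:car1-GO | queues: N=0 E=0 S=0 W=1
Step 4 [EW]: N:wait,E:empty,S:wait,W:car6-GO | queues: N=0 E=0 S=0 W=0

N: empty
E: empty
S: empty
W: empty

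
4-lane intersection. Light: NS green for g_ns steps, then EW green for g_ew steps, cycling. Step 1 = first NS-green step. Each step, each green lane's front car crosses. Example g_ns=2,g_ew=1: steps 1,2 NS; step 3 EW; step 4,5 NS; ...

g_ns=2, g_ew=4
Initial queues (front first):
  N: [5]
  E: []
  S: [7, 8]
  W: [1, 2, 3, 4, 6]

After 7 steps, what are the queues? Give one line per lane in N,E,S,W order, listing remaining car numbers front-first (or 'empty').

Step 1 [NS]: N:car5-GO,E:wait,S:car7-GO,W:wait | queues: N=0 E=0 S=1 W=5
Step 2 [NS]: N:empty,E:wait,S:car8-GO,W:wait | queues: N=0 E=0 S=0 W=5
Step 3 [EW]: N:wait,E:empty,S:wait,W:car1-GO | queues: N=0 E=0 S=0 W=4
Step 4 [EW]: N:wait,E:empty,S:wait,W:car2-GO | queues: N=0 E=0 S=0 W=3
Step 5 [EW]: N:wait,E:empty,S:wait,W:car3-GO | queues: N=0 E=0 S=0 W=2
Step 6 [EW]: N:wait,E:empty,S:wait,W:car4-GO | queues: N=0 E=0 S=0 W=1
Step 7 [NS]: N:empty,E:wait,S:empty,W:wait | queues: N=0 E=0 S=0 W=1

N: empty
E: empty
S: empty
W: 6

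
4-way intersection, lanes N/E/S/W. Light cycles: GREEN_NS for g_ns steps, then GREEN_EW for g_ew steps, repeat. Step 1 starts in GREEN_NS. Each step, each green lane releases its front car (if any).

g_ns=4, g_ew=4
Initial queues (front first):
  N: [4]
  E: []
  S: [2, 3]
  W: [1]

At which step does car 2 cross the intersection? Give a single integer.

Step 1 [NS]: N:car4-GO,E:wait,S:car2-GO,W:wait | queues: N=0 E=0 S=1 W=1
Step 2 [NS]: N:empty,E:wait,S:car3-GO,W:wait | queues: N=0 E=0 S=0 W=1
Step 3 [NS]: N:empty,E:wait,S:empty,W:wait | queues: N=0 E=0 S=0 W=1
Step 4 [NS]: N:empty,E:wait,S:empty,W:wait | queues: N=0 E=0 S=0 W=1
Step 5 [EW]: N:wait,E:empty,S:wait,W:car1-GO | queues: N=0 E=0 S=0 W=0
Car 2 crosses at step 1

1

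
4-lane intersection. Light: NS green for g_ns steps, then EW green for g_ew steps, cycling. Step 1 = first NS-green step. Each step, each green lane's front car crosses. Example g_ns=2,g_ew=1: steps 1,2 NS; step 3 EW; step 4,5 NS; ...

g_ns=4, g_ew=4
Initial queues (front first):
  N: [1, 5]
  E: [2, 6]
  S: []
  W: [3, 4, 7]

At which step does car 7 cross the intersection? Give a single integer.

Step 1 [NS]: N:car1-GO,E:wait,S:empty,W:wait | queues: N=1 E=2 S=0 W=3
Step 2 [NS]: N:car5-GO,E:wait,S:empty,W:wait | queues: N=0 E=2 S=0 W=3
Step 3 [NS]: N:empty,E:wait,S:empty,W:wait | queues: N=0 E=2 S=0 W=3
Step 4 [NS]: N:empty,E:wait,S:empty,W:wait | queues: N=0 E=2 S=0 W=3
Step 5 [EW]: N:wait,E:car2-GO,S:wait,W:car3-GO | queues: N=0 E=1 S=0 W=2
Step 6 [EW]: N:wait,E:car6-GO,S:wait,W:car4-GO | queues: N=0 E=0 S=0 W=1
Step 7 [EW]: N:wait,E:empty,S:wait,W:car7-GO | queues: N=0 E=0 S=0 W=0
Car 7 crosses at step 7

7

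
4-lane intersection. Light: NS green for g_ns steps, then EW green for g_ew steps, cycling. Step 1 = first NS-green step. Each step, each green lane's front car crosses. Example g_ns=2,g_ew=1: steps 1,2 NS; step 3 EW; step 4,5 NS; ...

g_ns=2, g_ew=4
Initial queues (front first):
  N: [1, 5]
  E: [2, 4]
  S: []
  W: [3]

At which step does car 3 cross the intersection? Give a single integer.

Step 1 [NS]: N:car1-GO,E:wait,S:empty,W:wait | queues: N=1 E=2 S=0 W=1
Step 2 [NS]: N:car5-GO,E:wait,S:empty,W:wait | queues: N=0 E=2 S=0 W=1
Step 3 [EW]: N:wait,E:car2-GO,S:wait,W:car3-GO | queues: N=0 E=1 S=0 W=0
Step 4 [EW]: N:wait,E:car4-GO,S:wait,W:empty | queues: N=0 E=0 S=0 W=0
Car 3 crosses at step 3

3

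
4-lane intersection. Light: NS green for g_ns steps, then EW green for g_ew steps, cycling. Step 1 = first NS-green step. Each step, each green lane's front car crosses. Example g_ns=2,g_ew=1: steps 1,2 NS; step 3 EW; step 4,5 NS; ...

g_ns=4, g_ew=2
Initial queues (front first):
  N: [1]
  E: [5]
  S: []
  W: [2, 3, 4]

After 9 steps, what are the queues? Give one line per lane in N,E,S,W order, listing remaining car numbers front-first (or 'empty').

Step 1 [NS]: N:car1-GO,E:wait,S:empty,W:wait | queues: N=0 E=1 S=0 W=3
Step 2 [NS]: N:empty,E:wait,S:empty,W:wait | queues: N=0 E=1 S=0 W=3
Step 3 [NS]: N:empty,E:wait,S:empty,W:wait | queues: N=0 E=1 S=0 W=3
Step 4 [NS]: N:empty,E:wait,S:empty,W:wait | queues: N=0 E=1 S=0 W=3
Step 5 [EW]: N:wait,E:car5-GO,S:wait,W:car2-GO | queues: N=0 E=0 S=0 W=2
Step 6 [EW]: N:wait,E:empty,S:wait,W:car3-GO | queues: N=0 E=0 S=0 W=1
Step 7 [NS]: N:empty,E:wait,S:empty,W:wait | queues: N=0 E=0 S=0 W=1
Step 8 [NS]: N:empty,E:wait,S:empty,W:wait | queues: N=0 E=0 S=0 W=1
Step 9 [NS]: N:empty,E:wait,S:empty,W:wait | queues: N=0 E=0 S=0 W=1

N: empty
E: empty
S: empty
W: 4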